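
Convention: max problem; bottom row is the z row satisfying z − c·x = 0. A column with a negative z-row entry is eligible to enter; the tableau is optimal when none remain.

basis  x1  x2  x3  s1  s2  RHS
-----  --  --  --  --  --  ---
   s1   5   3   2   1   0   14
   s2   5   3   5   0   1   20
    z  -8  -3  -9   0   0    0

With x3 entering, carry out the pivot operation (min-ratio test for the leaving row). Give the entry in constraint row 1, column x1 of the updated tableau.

Ratio test on column x3 — row 1: 14/2 = 7; row 2: 20/5 = 4. Minimum is 4 at row 2 (s2 leaves); pivot element 5.
Divide row 2 by 5; eliminate column x3 from the other rows.
Row 1 update in column x1: 5 − 2·1 = 3.

3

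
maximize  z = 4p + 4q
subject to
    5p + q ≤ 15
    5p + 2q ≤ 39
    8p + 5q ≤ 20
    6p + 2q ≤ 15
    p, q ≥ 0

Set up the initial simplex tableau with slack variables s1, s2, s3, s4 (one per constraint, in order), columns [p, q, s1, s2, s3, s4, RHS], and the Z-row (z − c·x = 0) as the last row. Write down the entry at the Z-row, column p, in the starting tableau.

-4

The Z-row carries the negated objective coefficients: the p entry is -4.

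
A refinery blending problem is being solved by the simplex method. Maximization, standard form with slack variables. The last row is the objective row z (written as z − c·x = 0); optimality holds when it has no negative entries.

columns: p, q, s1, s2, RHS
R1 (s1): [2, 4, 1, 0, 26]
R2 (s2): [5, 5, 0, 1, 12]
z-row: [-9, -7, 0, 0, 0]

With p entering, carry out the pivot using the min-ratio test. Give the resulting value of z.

Ratio test on column p — row 1: 26/2 = 13; row 2: 12/5 = 12/5. Minimum is 12/5 at row 2 (s2 leaves); pivot element 5.
Pivot on row 2; the z-row RHS becomes 0 − (-9)·(12/5) = 108/5.

108/5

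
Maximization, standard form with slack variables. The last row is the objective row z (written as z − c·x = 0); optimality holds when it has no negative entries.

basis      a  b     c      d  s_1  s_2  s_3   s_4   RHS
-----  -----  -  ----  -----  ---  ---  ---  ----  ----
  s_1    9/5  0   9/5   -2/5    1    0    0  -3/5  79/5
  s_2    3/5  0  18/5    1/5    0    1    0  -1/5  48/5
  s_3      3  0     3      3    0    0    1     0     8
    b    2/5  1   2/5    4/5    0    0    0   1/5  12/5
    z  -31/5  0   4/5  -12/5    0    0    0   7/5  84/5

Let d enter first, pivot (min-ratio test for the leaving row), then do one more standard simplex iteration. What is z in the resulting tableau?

100/3

Ratio test on column d — row 1: entry -2/5 ≤ 0; row 2: (48/5)/(1/5) = 48; row 3: 8/3 = 8/3; row 4: (12/5)/(4/5) = 3. Minimum is 8/3 at row 3 (s_3 leaves); pivot element 3.
Pivot on row 3; the z-row RHS becomes 84/5 − (-12/5)·(8/3) = 116/5.
Next entering variable (most negative z-row entry -19/5): a.
Ratio test on column a — row 1: (253/15)/(11/5) = 23/3; row 2: (136/15)/(2/5) = 68/3; row 3: (8/3)/1 = 8/3; row 4: entry -2/5 ≤ 0. Minimum is 8/3 at row 3 (d leaves); pivot element 1.
After the second pivot the z-row RHS is 116/5 − (-19/5)·(8/3) = 100/3.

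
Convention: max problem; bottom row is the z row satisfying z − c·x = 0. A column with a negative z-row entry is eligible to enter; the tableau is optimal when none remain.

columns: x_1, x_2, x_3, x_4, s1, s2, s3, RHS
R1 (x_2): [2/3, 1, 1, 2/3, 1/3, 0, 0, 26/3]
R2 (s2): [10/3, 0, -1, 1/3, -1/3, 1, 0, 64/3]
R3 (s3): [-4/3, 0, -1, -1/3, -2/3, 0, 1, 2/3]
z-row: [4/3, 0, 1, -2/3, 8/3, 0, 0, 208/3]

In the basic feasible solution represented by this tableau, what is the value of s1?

s1 is not in the basis, so in the current basic feasible solution s1 = 0.

0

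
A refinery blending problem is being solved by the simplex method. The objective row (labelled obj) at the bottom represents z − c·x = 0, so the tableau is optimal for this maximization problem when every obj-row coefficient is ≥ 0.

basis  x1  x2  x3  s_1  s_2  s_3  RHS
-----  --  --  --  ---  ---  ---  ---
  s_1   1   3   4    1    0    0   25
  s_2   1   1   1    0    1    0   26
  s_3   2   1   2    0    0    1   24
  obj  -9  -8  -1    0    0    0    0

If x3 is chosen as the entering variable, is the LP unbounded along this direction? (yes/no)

Column x3 has positive entries in row(s) 1, 2, 3, so the ratio test bounds it — not unbounded.

no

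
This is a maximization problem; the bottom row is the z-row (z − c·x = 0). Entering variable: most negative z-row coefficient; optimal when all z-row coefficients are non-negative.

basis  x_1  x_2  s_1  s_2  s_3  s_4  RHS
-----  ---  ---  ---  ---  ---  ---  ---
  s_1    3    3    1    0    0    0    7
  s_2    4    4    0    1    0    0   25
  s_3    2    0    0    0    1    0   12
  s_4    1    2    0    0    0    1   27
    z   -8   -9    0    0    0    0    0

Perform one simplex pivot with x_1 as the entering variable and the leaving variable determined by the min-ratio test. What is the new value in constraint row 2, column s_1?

Ratio test on column x_1 — row 1: 7/3 = 7/3; row 2: 25/4 = 25/4; row 3: 12/2 = 6; row 4: 27/1 = 27. Minimum is 7/3 at row 1 (s_1 leaves); pivot element 3.
Divide row 1 by 3; eliminate column x_1 from the other rows.
Row 2 update in column s_1: 0 − 4·(1/3) = -4/3.

-4/3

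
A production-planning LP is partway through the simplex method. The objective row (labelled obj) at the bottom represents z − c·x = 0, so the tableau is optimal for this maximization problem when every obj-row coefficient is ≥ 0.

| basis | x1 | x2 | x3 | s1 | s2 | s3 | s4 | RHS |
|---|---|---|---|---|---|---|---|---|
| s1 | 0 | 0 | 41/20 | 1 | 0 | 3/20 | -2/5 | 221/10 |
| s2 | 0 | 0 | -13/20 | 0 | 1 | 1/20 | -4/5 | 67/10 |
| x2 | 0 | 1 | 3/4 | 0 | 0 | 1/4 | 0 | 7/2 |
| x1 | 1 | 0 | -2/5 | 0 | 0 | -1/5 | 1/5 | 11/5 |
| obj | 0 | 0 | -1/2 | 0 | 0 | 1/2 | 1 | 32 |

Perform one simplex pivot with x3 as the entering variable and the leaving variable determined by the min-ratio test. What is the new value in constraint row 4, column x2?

Ratio test on column x3 — row 1: (221/10)/(41/20) = 442/41; row 2: entry -13/20 ≤ 0; row 3: (7/2)/(3/4) = 14/3; row 4: entry -2/5 ≤ 0. Minimum is 14/3 at row 3 (x2 leaves); pivot element 3/4.
Divide row 3 by 3/4; eliminate column x3 from the other rows.
Row 4 update in column x2: 0 − (-2/5)·(4/3) = 8/15.

8/15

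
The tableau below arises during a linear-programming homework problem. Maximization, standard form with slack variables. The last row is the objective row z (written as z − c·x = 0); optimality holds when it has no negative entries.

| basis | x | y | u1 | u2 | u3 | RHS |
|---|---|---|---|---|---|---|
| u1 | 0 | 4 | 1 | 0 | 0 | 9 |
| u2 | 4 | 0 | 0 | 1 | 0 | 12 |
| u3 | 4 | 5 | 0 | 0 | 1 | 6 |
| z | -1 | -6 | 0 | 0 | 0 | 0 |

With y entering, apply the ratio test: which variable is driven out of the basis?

Column y entries and ratios — u1: 9/4 = 9/4; u2: 0 ≤ 0, skip; u3: 6/5 = 6/5.
Smallest ratio is 6/5 in the row of u3, so u3 leaves.

u3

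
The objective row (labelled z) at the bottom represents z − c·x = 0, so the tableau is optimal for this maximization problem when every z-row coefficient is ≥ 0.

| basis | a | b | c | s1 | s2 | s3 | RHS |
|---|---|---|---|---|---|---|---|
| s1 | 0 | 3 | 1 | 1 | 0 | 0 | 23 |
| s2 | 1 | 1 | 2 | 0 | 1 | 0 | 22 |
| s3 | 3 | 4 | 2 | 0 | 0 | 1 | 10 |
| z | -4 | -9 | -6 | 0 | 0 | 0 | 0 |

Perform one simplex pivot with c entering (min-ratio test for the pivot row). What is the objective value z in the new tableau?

30

Ratio test on column c — row 1: 23/1 = 23; row 2: 22/2 = 11; row 3: 10/2 = 5. Minimum is 5 at row 3 (s3 leaves); pivot element 2.
Pivot on row 3; the z-row RHS becomes 0 − (-6)·5 = 30.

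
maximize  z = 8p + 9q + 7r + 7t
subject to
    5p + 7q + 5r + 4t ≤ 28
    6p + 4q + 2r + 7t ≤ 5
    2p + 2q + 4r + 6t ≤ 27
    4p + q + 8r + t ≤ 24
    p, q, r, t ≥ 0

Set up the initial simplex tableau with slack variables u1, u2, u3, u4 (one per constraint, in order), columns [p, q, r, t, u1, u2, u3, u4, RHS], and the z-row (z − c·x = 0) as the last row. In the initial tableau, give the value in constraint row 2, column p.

6

Constraint 2 has coefficient 6 on p.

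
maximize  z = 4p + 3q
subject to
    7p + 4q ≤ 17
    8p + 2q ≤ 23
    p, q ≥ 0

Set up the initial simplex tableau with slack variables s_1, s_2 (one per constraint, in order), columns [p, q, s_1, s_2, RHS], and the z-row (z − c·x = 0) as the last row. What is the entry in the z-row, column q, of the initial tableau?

-3

The z-row carries the negated objective coefficients: the q entry is -3.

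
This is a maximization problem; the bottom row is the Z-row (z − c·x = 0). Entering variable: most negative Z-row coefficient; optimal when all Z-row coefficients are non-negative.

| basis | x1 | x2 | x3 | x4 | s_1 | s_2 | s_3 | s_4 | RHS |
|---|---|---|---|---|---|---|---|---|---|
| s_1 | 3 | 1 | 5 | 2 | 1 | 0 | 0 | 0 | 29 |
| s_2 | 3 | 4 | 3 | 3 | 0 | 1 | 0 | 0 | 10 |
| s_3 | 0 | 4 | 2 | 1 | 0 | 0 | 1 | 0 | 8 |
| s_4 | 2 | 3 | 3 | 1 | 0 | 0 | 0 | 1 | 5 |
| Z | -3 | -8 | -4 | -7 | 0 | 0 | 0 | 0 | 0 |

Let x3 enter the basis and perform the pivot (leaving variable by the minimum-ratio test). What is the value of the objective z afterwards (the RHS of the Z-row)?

20/3

Ratio test on column x3 — row 1: 29/5 = 29/5; row 2: 10/3 = 10/3; row 3: 8/2 = 4; row 4: 5/3 = 5/3. Minimum is 5/3 at row 4 (s_4 leaves); pivot element 3.
Pivot on row 4; the Z-row RHS becomes 0 − (-4)·(5/3) = 20/3.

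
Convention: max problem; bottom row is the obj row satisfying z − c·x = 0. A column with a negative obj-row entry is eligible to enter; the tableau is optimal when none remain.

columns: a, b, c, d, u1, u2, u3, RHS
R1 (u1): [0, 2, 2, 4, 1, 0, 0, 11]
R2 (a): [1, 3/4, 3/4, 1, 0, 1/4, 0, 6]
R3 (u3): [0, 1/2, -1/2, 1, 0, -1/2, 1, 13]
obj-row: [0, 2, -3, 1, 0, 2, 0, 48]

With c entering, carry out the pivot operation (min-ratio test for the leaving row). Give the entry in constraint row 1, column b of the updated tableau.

1

Ratio test on column c — row 1: 11/2 = 11/2; row 2: 6/(3/4) = 8; row 3: entry -1/2 ≤ 0. Minimum is 11/2 at row 1 (u1 leaves); pivot element 2.
Divide row 1 by 2; eliminate column c from the other rows.
In the new row 1, the b entry is the old entry divided by the pivot: 2/2 = 1.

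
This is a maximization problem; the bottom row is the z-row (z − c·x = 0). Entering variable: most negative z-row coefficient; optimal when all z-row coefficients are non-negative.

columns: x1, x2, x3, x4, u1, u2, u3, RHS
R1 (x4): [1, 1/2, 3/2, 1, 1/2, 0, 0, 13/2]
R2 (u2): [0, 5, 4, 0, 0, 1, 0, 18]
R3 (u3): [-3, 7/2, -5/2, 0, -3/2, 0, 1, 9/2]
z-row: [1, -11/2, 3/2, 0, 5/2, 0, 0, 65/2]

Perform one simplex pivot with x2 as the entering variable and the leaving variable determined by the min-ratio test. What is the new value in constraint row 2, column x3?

53/7

Ratio test on column x2 — row 1: (13/2)/(1/2) = 13; row 2: 18/5 = 18/5; row 3: (9/2)/(7/2) = 9/7. Minimum is 9/7 at row 3 (u3 leaves); pivot element 7/2.
Divide row 3 by 7/2; eliminate column x2 from the other rows.
Row 2 update in column x3: 4 − 5·(-5/7) = 53/7.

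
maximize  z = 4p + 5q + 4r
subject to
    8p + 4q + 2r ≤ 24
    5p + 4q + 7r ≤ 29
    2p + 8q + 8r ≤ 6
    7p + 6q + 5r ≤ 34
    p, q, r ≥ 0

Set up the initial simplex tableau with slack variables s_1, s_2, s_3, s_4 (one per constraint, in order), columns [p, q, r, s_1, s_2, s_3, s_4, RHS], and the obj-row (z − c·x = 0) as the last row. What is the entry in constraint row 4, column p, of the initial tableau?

Constraint 4 has coefficient 7 on p.

7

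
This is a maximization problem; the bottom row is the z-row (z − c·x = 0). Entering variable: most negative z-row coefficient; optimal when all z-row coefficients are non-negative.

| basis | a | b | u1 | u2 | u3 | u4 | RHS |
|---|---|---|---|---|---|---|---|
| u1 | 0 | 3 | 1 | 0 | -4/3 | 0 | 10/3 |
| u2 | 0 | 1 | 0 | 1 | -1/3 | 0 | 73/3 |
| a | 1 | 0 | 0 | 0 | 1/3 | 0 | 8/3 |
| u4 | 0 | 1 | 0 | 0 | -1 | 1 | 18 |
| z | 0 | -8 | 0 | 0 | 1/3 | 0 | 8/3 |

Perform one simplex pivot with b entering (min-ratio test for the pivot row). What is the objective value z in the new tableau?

Ratio test on column b — row 1: (10/3)/3 = 10/9; row 2: (73/3)/1 = 73/3; row 3: entry 0 ≤ 0; row 4: 18/1 = 18. Minimum is 10/9 at row 1 (u1 leaves); pivot element 3.
Pivot on row 1; the z-row RHS becomes 8/3 − (-8)·(10/9) = 104/9.

104/9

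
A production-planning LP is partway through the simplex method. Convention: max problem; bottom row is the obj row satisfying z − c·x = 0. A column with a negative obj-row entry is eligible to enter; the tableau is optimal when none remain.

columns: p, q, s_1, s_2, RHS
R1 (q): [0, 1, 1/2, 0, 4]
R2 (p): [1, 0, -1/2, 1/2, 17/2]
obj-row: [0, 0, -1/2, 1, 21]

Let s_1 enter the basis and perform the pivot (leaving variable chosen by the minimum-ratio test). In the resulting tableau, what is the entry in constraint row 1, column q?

2

Ratio test on column s_1 — row 1: 4/(1/2) = 8; row 2: entry -1/2 ≤ 0. Minimum is 8 at row 1 (q leaves); pivot element 1/2.
Divide row 1 by 1/2; eliminate column s_1 from the other rows.
In the new row 1, the q entry is the old entry divided by the pivot: 1/(1/2) = 2.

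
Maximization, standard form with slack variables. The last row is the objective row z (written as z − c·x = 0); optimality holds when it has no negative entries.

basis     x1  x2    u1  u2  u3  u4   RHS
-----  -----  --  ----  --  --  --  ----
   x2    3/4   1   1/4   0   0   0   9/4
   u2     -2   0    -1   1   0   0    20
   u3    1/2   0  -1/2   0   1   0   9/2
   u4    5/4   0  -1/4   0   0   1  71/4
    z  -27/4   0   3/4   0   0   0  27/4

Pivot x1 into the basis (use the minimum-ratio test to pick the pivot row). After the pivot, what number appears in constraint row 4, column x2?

Ratio test on column x1 — row 1: (9/4)/(3/4) = 3; row 2: entry -2 ≤ 0; row 3: (9/2)/(1/2) = 9; row 4: (71/4)/(5/4) = 71/5. Minimum is 3 at row 1 (x2 leaves); pivot element 3/4.
Divide row 1 by 3/4; eliminate column x1 from the other rows.
Row 4 update in column x2: 0 − (5/4)·(4/3) = -5/3.

-5/3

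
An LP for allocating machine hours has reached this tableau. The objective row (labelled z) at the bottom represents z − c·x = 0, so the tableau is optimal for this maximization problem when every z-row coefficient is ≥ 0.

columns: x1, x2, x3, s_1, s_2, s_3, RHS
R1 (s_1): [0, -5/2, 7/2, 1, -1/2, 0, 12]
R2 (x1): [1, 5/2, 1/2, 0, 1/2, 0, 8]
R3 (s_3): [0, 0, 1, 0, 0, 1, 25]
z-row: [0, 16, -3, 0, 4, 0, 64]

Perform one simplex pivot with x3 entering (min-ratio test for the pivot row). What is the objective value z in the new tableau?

520/7

Ratio test on column x3 — row 1: 12/(7/2) = 24/7; row 2: 8/(1/2) = 16; row 3: 25/1 = 25. Minimum is 24/7 at row 1 (s_1 leaves); pivot element 7/2.
Pivot on row 1; the z-row RHS becomes 64 − (-3)·(24/7) = 520/7.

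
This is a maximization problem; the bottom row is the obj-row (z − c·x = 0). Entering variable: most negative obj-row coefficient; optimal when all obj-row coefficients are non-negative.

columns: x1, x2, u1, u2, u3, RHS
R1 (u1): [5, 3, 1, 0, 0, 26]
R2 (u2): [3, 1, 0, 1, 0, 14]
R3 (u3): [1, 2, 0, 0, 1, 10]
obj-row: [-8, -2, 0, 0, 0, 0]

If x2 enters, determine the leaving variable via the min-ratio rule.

u3

Column x2 entries and ratios — u1: 26/3 = 26/3; u2: 14/1 = 14; u3: 10/2 = 5.
Smallest ratio is 5 in the row of u3, so u3 leaves.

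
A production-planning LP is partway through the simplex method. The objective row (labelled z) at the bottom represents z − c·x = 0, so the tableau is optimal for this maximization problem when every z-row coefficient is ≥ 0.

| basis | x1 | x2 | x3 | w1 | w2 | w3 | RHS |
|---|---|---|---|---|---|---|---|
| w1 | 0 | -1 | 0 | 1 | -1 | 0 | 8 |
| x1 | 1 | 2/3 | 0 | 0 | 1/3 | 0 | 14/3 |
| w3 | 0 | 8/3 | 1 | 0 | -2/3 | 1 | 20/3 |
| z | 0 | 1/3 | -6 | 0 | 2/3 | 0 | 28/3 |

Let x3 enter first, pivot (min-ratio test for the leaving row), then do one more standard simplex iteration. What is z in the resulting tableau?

96

Ratio test on column x3 — row 1: entry 0 ≤ 0; row 2: entry 0 ≤ 0; row 3: (20/3)/1 = 20/3. Minimum is 20/3 at row 3 (w3 leaves); pivot element 1.
Pivot on row 3; the z-row RHS becomes 28/3 − (-6)·(20/3) = 148/3.
Next entering variable (most negative z-row entry -10/3): w2.
Ratio test on column w2 — row 1: entry -1 ≤ 0; row 2: (14/3)/(1/3) = 14; row 3: entry -2/3 ≤ 0. Minimum is 14 at row 2 (x1 leaves); pivot element 1/3.
After the second pivot the z-row RHS is 148/3 − (-10/3)·14 = 96.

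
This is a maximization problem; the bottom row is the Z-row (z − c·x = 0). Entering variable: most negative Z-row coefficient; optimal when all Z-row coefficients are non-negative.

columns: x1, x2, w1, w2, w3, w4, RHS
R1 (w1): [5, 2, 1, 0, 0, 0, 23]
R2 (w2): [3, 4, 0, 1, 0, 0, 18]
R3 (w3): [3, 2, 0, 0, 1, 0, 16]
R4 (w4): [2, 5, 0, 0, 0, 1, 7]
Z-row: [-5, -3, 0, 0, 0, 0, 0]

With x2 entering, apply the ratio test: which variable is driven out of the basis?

Column x2 entries and ratios — w1: 23/2 = 23/2; w2: 18/4 = 9/2; w3: 16/2 = 8; w4: 7/5 = 7/5.
Smallest ratio is 7/5 in the row of w4, so w4 leaves.

w4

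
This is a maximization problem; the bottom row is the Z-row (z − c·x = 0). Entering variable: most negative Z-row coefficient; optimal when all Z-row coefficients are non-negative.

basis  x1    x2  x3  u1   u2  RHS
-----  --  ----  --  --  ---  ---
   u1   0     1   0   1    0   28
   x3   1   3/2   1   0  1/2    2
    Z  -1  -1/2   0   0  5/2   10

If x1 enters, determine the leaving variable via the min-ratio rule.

Column x1 entries and ratios — u1: 0 ≤ 0, skip; x3: 2/1 = 2.
Smallest ratio is 2 in the row of x3, so x3 leaves.

x3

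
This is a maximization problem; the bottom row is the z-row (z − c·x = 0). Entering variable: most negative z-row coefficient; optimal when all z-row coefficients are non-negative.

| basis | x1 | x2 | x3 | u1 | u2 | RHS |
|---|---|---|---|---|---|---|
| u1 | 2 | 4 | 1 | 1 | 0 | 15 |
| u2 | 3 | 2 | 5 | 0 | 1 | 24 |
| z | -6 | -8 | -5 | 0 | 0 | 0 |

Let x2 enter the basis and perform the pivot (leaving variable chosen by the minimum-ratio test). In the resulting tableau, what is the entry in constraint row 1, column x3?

1/4

Ratio test on column x2 — row 1: 15/4 = 15/4; row 2: 24/2 = 12. Minimum is 15/4 at row 1 (u1 leaves); pivot element 4.
Divide row 1 by 4; eliminate column x2 from the other rows.
In the new row 1, the x3 entry is the old entry divided by the pivot: 1/4 = 1/4.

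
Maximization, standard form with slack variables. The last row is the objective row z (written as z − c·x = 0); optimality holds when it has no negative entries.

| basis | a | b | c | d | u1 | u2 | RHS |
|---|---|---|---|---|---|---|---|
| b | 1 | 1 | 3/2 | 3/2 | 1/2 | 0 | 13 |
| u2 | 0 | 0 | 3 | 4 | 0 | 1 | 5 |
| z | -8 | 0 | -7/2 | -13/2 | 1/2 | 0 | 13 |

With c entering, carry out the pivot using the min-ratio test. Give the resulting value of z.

113/6

Ratio test on column c — row 1: 13/(3/2) = 26/3; row 2: 5/3 = 5/3. Minimum is 5/3 at row 2 (u2 leaves); pivot element 3.
Pivot on row 2; the z-row RHS becomes 13 − (-7/2)·(5/3) = 113/6.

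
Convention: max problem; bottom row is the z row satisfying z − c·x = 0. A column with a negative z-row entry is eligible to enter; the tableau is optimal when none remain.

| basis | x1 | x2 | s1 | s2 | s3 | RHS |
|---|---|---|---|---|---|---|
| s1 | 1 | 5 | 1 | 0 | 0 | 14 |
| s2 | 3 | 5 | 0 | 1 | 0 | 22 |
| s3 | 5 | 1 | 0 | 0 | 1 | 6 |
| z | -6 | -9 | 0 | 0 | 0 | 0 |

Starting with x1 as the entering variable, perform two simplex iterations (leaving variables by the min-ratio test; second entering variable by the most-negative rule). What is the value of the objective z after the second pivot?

28

Ratio test on column x1 — row 1: 14/1 = 14; row 2: 22/3 = 22/3; row 3: 6/5 = 6/5. Minimum is 6/5 at row 3 (s3 leaves); pivot element 5.
Pivot on row 3; the z-row RHS becomes 0 − (-6)·(6/5) = 36/5.
Next entering variable (most negative z-row entry -39/5): x2.
Ratio test on column x2 — row 1: (64/5)/(24/5) = 8/3; row 2: (92/5)/(22/5) = 46/11; row 3: (6/5)/(1/5) = 6. Minimum is 8/3 at row 1 (s1 leaves); pivot element 24/5.
After the second pivot the z-row RHS is 36/5 − (-39/5)·(8/3) = 28.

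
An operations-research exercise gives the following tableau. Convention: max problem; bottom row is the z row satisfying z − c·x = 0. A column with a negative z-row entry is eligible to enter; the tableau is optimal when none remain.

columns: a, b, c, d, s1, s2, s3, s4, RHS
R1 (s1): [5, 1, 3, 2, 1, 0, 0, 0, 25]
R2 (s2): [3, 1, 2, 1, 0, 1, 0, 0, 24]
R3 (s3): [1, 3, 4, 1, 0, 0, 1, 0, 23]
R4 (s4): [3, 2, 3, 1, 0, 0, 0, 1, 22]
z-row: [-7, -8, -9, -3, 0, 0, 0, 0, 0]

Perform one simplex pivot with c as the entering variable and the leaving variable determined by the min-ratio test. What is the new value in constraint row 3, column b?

Ratio test on column c — row 1: 25/3 = 25/3; row 2: 24/2 = 12; row 3: 23/4 = 23/4; row 4: 22/3 = 22/3. Minimum is 23/4 at row 3 (s3 leaves); pivot element 4.
Divide row 3 by 4; eliminate column c from the other rows.
In the new row 3, the b entry is the old entry divided by the pivot: 3/4 = 3/4.

3/4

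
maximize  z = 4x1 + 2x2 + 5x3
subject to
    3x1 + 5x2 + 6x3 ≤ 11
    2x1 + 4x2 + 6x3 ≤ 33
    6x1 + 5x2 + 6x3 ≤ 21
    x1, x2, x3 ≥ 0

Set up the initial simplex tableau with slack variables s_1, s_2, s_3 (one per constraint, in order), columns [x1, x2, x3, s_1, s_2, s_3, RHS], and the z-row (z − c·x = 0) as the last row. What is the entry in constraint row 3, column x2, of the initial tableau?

5

Constraint 3 has coefficient 5 on x2.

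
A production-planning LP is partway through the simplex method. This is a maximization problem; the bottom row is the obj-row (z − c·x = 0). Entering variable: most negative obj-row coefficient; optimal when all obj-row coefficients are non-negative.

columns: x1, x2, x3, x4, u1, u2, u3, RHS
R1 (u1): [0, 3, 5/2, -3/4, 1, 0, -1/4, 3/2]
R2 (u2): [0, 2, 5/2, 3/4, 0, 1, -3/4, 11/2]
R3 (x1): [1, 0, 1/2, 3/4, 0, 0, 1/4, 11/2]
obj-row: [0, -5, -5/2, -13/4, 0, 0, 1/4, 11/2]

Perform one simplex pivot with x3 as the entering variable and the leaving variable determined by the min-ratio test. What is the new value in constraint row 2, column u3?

Ratio test on column x3 — row 1: (3/2)/(5/2) = 3/5; row 2: (11/2)/(5/2) = 11/5; row 3: (11/2)/(1/2) = 11. Minimum is 3/5 at row 1 (u1 leaves); pivot element 5/2.
Divide row 1 by 5/2; eliminate column x3 from the other rows.
Row 2 update in column u3: -3/4 − (5/2)·(-1/10) = -1/2.

-1/2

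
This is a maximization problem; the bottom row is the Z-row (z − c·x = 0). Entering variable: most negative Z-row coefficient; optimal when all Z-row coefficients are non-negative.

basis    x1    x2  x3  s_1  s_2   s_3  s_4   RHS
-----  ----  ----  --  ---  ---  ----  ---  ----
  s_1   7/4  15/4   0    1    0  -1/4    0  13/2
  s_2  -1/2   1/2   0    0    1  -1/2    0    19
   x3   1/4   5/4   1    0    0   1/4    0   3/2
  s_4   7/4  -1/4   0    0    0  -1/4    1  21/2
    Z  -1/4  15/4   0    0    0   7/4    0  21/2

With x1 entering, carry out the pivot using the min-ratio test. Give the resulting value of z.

80/7

Ratio test on column x1 — row 1: (13/2)/(7/4) = 26/7; row 2: entry -1/2 ≤ 0; row 3: (3/2)/(1/4) = 6; row 4: (21/2)/(7/4) = 6. Minimum is 26/7 at row 1 (s_1 leaves); pivot element 7/4.
Pivot on row 1; the Z-row RHS becomes 21/2 − (-1/4)·(26/7) = 80/7.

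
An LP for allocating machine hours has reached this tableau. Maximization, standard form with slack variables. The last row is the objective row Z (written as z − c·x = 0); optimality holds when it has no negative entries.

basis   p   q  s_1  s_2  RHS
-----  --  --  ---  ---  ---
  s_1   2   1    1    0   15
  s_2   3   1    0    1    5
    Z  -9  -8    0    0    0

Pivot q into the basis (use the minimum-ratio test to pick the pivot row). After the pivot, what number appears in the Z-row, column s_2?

Ratio test on column q — row 1: 15/1 = 15; row 2: 5/1 = 5. Minimum is 5 at row 2 (s_2 leaves); pivot element 1.
Divide row 2 by 1; eliminate column q from the other rows.
Z-row update in column s_2: 0 − (-8)·1 = 8.

8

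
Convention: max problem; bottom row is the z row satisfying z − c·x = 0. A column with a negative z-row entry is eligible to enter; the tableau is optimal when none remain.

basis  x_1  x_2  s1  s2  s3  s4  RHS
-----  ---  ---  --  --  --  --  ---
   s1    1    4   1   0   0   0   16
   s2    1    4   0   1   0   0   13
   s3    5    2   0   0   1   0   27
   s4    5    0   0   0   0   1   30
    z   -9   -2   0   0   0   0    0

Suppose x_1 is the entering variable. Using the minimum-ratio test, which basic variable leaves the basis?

Column x_1 entries and ratios — s1: 16/1 = 16; s2: 13/1 = 13; s3: 27/5 = 27/5; s4: 30/5 = 6.
Smallest ratio is 27/5 in the row of s3, so s3 leaves.

s3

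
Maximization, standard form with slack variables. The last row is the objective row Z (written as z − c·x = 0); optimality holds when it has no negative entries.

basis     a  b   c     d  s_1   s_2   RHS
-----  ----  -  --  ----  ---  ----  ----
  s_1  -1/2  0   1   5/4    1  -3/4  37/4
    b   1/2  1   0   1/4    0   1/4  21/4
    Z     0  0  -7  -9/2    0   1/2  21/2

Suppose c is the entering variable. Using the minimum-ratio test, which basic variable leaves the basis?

s_1

Column c entries and ratios — s_1: (37/4)/1 = 37/4; b: 0 ≤ 0, skip.
Smallest ratio is 37/4 in the row of s_1, so s_1 leaves.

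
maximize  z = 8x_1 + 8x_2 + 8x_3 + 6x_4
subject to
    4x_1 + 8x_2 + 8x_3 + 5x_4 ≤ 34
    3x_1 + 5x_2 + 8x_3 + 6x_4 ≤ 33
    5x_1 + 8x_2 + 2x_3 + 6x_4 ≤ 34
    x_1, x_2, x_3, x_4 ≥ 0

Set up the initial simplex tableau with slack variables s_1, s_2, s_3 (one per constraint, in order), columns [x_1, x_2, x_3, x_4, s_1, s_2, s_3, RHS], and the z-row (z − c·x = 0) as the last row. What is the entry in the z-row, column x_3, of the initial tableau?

The z-row carries the negated objective coefficients: the x_3 entry is -8.

-8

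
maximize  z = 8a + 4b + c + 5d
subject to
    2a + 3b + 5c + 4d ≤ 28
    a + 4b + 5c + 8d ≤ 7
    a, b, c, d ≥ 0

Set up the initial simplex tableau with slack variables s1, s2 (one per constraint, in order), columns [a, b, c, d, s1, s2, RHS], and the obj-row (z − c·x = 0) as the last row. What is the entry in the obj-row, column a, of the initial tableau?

The obj-row carries the negated objective coefficients: the a entry is -8.

-8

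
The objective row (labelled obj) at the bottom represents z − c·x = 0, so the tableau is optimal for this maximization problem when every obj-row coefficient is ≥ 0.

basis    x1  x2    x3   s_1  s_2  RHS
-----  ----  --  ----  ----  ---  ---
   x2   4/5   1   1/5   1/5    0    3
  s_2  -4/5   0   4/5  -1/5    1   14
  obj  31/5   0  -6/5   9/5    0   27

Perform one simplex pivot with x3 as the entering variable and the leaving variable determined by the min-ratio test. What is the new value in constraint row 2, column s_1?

-1

Ratio test on column x3 — row 1: 3/(1/5) = 15; row 2: 14/(4/5) = 35/2. Minimum is 15 at row 1 (x2 leaves); pivot element 1/5.
Divide row 1 by 1/5; eliminate column x3 from the other rows.
Row 2 update in column s_1: -1/5 − (4/5)·1 = -1.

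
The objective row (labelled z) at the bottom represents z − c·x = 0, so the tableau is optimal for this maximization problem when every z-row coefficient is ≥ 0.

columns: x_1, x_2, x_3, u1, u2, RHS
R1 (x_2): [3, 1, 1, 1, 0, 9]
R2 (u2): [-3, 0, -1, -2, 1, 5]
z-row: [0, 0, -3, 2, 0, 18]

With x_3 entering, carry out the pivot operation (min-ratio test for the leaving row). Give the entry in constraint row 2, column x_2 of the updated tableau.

Ratio test on column x_3 — row 1: 9/1 = 9; row 2: entry -1 ≤ 0. Minimum is 9 at row 1 (x_2 leaves); pivot element 1.
Divide row 1 by 1; eliminate column x_3 from the other rows.
Row 2 update in column x_2: 0 − (-1)·1 = 1.

1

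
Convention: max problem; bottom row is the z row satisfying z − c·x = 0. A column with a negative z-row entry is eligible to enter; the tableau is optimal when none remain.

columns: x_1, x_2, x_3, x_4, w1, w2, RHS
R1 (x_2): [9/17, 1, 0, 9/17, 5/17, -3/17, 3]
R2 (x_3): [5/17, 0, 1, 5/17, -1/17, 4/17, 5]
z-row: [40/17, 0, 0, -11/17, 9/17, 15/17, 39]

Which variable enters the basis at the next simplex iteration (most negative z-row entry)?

Negative z-row entries: x_4: -11/17.
The most negative is -11/17 in column x_4, so x_4 enters.

x_4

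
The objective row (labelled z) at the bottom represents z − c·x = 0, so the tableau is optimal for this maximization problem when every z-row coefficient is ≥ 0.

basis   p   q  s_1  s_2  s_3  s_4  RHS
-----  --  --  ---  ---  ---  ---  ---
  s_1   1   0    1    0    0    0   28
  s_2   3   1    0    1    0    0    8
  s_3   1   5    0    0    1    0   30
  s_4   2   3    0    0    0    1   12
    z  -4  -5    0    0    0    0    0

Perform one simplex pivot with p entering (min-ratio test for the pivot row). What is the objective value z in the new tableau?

Ratio test on column p — row 1: 28/1 = 28; row 2: 8/3 = 8/3; row 3: 30/1 = 30; row 4: 12/2 = 6. Minimum is 8/3 at row 2 (s_2 leaves); pivot element 3.
Pivot on row 2; the z-row RHS becomes 0 − (-4)·(8/3) = 32/3.

32/3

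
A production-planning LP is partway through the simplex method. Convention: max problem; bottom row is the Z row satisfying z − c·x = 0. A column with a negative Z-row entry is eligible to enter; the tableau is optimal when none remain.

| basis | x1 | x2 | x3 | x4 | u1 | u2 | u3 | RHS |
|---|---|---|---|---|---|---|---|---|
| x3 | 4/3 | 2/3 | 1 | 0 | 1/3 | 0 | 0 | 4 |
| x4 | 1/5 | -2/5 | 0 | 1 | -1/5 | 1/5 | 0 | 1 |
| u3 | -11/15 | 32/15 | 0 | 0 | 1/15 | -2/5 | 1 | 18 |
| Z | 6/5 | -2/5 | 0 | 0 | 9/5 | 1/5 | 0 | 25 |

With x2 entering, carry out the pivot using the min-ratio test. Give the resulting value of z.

137/5

Ratio test on column x2 — row 1: 4/(2/3) = 6; row 2: entry -2/5 ≤ 0; row 3: 18/(32/15) = 135/16. Minimum is 6 at row 1 (x3 leaves); pivot element 2/3.
Pivot on row 1; the Z-row RHS becomes 25 − (-2/5)·6 = 137/5.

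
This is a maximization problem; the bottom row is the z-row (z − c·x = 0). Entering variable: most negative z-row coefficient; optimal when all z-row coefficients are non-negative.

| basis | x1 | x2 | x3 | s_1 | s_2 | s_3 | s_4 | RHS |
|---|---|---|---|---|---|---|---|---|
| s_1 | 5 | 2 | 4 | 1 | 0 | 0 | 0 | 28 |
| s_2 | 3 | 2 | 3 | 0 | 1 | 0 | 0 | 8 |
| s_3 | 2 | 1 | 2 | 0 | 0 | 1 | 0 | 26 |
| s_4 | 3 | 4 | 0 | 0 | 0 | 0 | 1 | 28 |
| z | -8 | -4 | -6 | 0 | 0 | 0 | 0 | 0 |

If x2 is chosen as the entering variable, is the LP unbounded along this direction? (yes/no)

Column x2 has positive entries in row(s) 1, 2, 3, 4, so the ratio test bounds it — not unbounded.

no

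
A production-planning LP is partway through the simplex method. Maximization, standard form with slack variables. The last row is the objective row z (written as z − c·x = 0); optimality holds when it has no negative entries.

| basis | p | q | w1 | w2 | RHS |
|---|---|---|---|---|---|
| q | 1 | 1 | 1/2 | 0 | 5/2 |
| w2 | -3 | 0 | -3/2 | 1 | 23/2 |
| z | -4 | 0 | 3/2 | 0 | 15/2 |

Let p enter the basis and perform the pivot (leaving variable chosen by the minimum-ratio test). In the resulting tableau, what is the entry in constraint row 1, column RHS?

5/2

Ratio test on column p — row 1: (5/2)/1 = 5/2; row 2: entry -3 ≤ 0. Minimum is 5/2 at row 1 (q leaves); pivot element 1.
Divide row 1 by 1; eliminate column p from the other rows.
In the new row 1, the RHS entry is the old entry divided by the pivot: (5/2)/1 = 5/2.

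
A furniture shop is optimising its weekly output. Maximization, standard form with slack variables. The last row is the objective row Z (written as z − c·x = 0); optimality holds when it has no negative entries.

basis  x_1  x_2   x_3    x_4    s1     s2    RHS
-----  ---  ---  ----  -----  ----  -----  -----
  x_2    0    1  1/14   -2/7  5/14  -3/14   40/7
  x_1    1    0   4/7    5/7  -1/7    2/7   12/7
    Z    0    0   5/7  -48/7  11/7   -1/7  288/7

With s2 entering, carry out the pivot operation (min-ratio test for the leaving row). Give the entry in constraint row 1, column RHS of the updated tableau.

7

Ratio test on column s2 — row 1: entry -3/14 ≤ 0; row 2: (12/7)/(2/7) = 6. Minimum is 6 at row 2 (x_1 leaves); pivot element 2/7.
Divide row 2 by 2/7; eliminate column s2 from the other rows.
Row 1 update in column RHS: 40/7 − (-3/14)·6 = 7.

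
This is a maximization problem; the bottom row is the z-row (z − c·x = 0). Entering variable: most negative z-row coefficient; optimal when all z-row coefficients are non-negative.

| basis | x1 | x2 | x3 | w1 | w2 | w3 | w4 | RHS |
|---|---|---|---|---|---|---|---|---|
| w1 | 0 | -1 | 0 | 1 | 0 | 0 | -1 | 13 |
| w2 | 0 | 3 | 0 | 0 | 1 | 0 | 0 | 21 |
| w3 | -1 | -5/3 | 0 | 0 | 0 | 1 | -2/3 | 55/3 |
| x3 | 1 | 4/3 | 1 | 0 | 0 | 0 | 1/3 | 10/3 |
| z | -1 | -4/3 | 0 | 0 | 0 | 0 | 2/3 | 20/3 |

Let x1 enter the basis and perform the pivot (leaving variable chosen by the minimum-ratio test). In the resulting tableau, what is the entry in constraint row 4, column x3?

Ratio test on column x1 — row 1: entry 0 ≤ 0; row 2: entry 0 ≤ 0; row 3: entry -1 ≤ 0; row 4: (10/3)/1 = 10/3. Minimum is 10/3 at row 4 (x3 leaves); pivot element 1.
Divide row 4 by 1; eliminate column x1 from the other rows.
In the new row 4, the x3 entry is the old entry divided by the pivot: 1/1 = 1.

1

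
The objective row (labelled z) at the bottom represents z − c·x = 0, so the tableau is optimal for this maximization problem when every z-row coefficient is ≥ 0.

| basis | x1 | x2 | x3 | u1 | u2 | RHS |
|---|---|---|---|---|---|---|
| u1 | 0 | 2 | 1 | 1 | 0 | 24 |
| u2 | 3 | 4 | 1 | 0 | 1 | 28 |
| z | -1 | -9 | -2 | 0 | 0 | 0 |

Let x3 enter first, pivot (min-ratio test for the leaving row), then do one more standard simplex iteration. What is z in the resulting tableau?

58

Ratio test on column x3 — row 1: 24/1 = 24; row 2: 28/1 = 28. Minimum is 24 at row 1 (u1 leaves); pivot element 1.
Pivot on row 1; the z-row RHS becomes 0 − (-2)·24 = 48.
Next entering variable (most negative z-row entry -5): x2.
Ratio test on column x2 — row 1: 24/2 = 12; row 2: 4/2 = 2. Minimum is 2 at row 2 (u2 leaves); pivot element 2.
After the second pivot the z-row RHS is 48 − (-5)·2 = 58.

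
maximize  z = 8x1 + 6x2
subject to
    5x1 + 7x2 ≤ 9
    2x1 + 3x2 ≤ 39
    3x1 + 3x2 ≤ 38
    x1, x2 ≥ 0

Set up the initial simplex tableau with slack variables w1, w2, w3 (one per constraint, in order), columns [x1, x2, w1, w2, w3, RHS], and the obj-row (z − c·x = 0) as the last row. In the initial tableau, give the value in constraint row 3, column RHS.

38

The RHS of constraint 3 is b_3 = 38.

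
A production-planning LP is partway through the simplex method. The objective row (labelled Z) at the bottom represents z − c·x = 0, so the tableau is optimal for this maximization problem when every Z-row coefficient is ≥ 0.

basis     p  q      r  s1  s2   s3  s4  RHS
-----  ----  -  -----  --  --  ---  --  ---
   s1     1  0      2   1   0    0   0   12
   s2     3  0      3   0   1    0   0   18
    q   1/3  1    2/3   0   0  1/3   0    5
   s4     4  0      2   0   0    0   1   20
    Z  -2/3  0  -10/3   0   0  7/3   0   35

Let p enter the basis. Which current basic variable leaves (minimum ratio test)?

s4

Column p entries and ratios — s1: 12/1 = 12; s2: 18/3 = 6; q: 5/(1/3) = 15; s4: 20/4 = 5.
Smallest ratio is 5 in the row of s4, so s4 leaves.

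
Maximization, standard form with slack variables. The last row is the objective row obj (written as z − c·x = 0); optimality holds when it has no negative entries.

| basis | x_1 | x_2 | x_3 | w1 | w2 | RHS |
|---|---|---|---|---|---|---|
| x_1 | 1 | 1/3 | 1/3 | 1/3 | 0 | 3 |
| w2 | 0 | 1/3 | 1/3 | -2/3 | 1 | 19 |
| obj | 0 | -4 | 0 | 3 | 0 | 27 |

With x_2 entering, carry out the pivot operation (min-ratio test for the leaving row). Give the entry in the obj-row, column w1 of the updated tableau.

Ratio test on column x_2 — row 1: 3/(1/3) = 9; row 2: 19/(1/3) = 57. Minimum is 9 at row 1 (x_1 leaves); pivot element 1/3.
Divide row 1 by 1/3; eliminate column x_2 from the other rows.
obj-row update in column w1: 3 − (-4)·1 = 7.

7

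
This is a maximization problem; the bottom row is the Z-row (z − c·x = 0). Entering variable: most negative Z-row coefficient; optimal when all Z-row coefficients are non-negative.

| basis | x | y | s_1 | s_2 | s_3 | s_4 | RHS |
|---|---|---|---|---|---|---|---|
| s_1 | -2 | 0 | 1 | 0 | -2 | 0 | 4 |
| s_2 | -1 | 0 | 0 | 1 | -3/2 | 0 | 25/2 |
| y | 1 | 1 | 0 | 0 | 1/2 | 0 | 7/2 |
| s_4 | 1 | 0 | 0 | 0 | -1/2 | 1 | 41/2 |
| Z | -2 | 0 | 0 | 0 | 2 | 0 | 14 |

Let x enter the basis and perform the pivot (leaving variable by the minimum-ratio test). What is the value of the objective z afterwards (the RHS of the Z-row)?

21

Ratio test on column x — row 1: entry -2 ≤ 0; row 2: entry -1 ≤ 0; row 3: (7/2)/1 = 7/2; row 4: (41/2)/1 = 41/2. Minimum is 7/2 at row 3 (y leaves); pivot element 1.
Pivot on row 3; the Z-row RHS becomes 14 − (-2)·(7/2) = 21.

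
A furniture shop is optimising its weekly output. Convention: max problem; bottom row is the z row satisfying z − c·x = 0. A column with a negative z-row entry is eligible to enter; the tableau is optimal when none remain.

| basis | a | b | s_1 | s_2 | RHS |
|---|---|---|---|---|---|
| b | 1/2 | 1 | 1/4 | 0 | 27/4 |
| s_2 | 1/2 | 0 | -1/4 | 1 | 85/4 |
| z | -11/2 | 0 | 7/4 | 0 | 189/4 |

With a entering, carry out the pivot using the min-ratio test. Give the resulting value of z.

Ratio test on column a — row 1: (27/4)/(1/2) = 27/2; row 2: (85/4)/(1/2) = 85/2. Minimum is 27/2 at row 1 (b leaves); pivot element 1/2.
Pivot on row 1; the z-row RHS becomes 189/4 − (-11/2)·(27/2) = 243/2.

243/2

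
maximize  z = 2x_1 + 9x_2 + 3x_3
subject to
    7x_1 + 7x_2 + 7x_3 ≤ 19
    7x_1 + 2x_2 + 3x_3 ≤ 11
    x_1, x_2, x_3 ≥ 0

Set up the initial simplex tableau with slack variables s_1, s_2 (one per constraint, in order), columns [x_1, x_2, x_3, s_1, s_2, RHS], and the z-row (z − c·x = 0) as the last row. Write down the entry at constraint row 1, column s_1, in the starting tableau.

Slack s_1 belongs to constraint 1; its column is the unit vector e_1, so the entry in row 1 is 1.

1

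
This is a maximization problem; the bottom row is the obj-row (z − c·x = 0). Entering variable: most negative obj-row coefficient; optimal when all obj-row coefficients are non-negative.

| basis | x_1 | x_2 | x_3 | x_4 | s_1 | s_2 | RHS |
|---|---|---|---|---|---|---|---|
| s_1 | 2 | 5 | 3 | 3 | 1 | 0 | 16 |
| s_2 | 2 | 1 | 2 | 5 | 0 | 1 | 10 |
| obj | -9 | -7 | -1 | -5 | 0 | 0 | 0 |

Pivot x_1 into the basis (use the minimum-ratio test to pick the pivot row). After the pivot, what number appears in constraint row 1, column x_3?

Ratio test on column x_1 — row 1: 16/2 = 8; row 2: 10/2 = 5. Minimum is 5 at row 2 (s_2 leaves); pivot element 2.
Divide row 2 by 2; eliminate column x_1 from the other rows.
Row 1 update in column x_3: 3 − 2·1 = 1.

1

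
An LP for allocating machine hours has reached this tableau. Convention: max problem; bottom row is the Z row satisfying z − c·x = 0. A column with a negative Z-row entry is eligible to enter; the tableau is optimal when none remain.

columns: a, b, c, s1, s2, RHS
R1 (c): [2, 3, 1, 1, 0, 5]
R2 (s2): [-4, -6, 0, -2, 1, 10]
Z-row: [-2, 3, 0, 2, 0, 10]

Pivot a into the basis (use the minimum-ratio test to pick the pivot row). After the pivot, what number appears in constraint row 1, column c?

1/2

Ratio test on column a — row 1: 5/2 = 5/2; row 2: entry -4 ≤ 0. Minimum is 5/2 at row 1 (c leaves); pivot element 2.
Divide row 1 by 2; eliminate column a from the other rows.
In the new row 1, the c entry is the old entry divided by the pivot: 1/2 = 1/2.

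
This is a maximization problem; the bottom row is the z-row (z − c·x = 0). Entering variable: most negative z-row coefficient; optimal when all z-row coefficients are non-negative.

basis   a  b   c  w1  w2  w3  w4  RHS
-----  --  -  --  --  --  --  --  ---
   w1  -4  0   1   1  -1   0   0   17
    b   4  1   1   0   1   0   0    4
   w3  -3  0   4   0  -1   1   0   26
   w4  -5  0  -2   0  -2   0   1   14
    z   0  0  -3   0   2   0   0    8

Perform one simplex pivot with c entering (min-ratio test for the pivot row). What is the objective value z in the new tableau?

Ratio test on column c — row 1: 17/1 = 17; row 2: 4/1 = 4; row 3: 26/4 = 13/2; row 4: entry -2 ≤ 0. Minimum is 4 at row 2 (b leaves); pivot element 1.
Pivot on row 2; the z-row RHS becomes 8 − (-3)·4 = 20.

20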